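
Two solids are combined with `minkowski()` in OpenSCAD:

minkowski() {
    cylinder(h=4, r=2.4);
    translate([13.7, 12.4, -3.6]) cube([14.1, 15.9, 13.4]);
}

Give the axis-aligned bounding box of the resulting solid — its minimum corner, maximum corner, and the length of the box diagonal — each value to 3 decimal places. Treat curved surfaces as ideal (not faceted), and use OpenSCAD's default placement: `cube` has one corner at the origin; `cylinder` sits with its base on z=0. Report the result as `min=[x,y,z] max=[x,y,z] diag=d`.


min=[11.300,10.000,-3.600] max=[30.200,30.700,13.800] diag=32.992

A = translate([13.7, 12.4, -3.6]) cube([14.1, 15.9, 13.4]) → bbox [13.7,12.4,-3.6] .. [27.8,28.3,9.8]
B = cylinder(h=4, r=2.4) → bbox [-2.4,-2.4,0] .. [2.4,2.4,4]
lo = A.lo+B.lo = [13.7-2.4, 12.4-2.4, -3.6+0] = [11.300,10.000,-3.600]
hi = A.hi+B.hi = [27.8+2.4, 28.3+2.4, 9.8+4] = [30.200,30.700,13.800]
diag = √(18.9²+20.7²+17.4²) = √1088.46 = 32.992


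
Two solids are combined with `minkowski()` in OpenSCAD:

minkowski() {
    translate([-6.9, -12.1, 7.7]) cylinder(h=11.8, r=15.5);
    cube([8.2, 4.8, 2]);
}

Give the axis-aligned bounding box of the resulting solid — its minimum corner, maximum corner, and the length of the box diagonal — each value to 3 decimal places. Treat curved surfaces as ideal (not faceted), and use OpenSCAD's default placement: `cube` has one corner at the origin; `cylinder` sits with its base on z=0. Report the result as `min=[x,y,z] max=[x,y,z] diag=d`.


min=[-22.400,-27.600,7.700] max=[16.800,8.200,21.500] diag=54.852

A = translate([-6.9, -12.1, 7.7]) cylinder(h=11.8, r=15.5) → bbox [-22.4,-27.6,7.7] .. [8.6,3.4,19.5]
B = cube([8.2, 4.8, 2]) → bbox [0,0,0] .. [8.2,4.8,2]
lo = A.lo+B.lo = [-22.4+0, -27.6+0, 7.7+0] = [-22.400,-27.600,7.700]
hi = A.hi+B.hi = [8.6+8.2, 3.4+4.8, 19.5+2] = [16.800,8.200,21.500]
diag = √(39.2²+35.8²+13.8²) = √3008.72 = 54.852


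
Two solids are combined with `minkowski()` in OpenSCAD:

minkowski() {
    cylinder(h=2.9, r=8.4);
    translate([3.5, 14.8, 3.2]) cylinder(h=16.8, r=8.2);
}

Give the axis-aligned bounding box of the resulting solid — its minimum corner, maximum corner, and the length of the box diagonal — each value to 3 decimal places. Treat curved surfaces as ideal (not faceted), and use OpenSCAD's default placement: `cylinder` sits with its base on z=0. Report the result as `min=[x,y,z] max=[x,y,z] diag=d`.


A = translate([3.5, 14.8, 3.2]) cylinder(h=16.8, r=8.2) → bbox [-4.7,6.6,3.2] .. [11.7,23,20]
B = cylinder(h=2.9, r=8.4) → bbox [-8.4,-8.4,0] .. [8.4,8.4,2.9]
lo = A.lo+B.lo = [-4.7-8.4, 6.6-8.4, 3.2+0] = [-13.100,-1.800,3.200]
hi = A.hi+B.hi = [11.7+8.4, 23+8.4, 20+2.9] = [20.100,31.400,22.900]
diag = √(33.2²+33.2²+19.7²) = √2592.57 = 50.917

min=[-13.100,-1.800,3.200] max=[20.100,31.400,22.900] diag=50.917


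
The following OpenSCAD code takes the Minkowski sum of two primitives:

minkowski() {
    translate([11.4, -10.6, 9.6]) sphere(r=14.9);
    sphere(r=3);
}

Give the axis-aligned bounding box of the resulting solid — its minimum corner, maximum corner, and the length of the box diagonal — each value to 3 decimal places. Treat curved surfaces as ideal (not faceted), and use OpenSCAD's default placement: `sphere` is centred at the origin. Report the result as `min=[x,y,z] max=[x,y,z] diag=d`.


A = translate([11.4, -10.6, 9.6]) sphere(r=14.9) → bbox [-3.5,-25.5,-5.3] .. [26.3,4.3,24.5]
B = sphere(r=3) → bbox [-3,-3,-3] .. [3,3,3]
lo = A.lo+B.lo = [-3.5-3, -25.5-3, -5.3-3] = [-6.500,-28.500,-8.300]
hi = A.hi+B.hi = [26.3+3, 4.3+3, 24.5+3] = [29.300,7.300,27.500]
diag = √(35.8²+35.8²+35.8²) = √3844.92 = 62.007

min=[-6.500,-28.500,-8.300] max=[29.300,7.300,27.500] diag=62.007


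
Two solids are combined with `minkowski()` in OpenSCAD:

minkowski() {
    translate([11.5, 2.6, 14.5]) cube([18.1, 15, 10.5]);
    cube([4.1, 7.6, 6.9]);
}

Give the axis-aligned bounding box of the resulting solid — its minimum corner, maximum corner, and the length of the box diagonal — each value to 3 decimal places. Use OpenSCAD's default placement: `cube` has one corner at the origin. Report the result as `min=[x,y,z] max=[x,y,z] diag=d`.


min=[11.500,2.600,14.500] max=[33.700,25.200,31.900] diag=36.144

A = translate([11.5, 2.6, 14.5]) cube([18.1, 15, 10.5]) → bbox [11.5,2.6,14.5] .. [29.6,17.6,25]
B = cube([4.1, 7.6, 6.9]) → bbox [0,0,0] .. [4.1,7.6,6.9]
lo = A.lo+B.lo = [11.5+0, 2.6+0, 14.5+0] = [11.500,2.600,14.500]
hi = A.hi+B.hi = [29.6+4.1, 17.6+7.6, 25+6.9] = [33.700,25.200,31.900]
diag = √(22.2²+22.6²+17.4²) = √1306.36 = 36.144


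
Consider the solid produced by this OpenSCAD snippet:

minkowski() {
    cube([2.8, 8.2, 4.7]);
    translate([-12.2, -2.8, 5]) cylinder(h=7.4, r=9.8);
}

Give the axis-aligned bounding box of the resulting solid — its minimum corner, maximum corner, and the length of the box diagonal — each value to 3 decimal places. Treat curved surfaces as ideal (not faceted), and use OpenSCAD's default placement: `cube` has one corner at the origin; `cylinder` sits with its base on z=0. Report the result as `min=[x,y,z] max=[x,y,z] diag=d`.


A = translate([-12.2, -2.8, 5]) cylinder(h=7.4, r=9.8) → bbox [-22,-12.6,5] .. [-2.4,7,12.4]
B = cube([2.8, 8.2, 4.7]) → bbox [0,0,0] .. [2.8,8.2,4.7]
lo = A.lo+B.lo = [-22+0, -12.6+0, 5+0] = [-22.000,-12.600,5.000]
hi = A.hi+B.hi = [-2.4+2.8, 7+8.2, 12.4+4.7] = [0.400,15.200,17.100]
diag = √(22.4²+27.8²+12.1²) = √1421.01 = 37.696

min=[-22.000,-12.600,5.000] max=[0.400,15.200,17.100] diag=37.696


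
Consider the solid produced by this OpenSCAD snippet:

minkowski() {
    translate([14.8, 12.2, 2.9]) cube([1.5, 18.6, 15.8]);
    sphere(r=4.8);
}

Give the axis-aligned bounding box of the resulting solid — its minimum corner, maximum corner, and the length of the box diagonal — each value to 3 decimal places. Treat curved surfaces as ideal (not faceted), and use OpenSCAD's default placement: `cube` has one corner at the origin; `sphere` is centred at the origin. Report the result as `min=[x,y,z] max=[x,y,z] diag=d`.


min=[10.000,7.400,-1.900] max=[21.100,35.600,23.500] diag=39.543

A = translate([14.8, 12.2, 2.9]) cube([1.5, 18.6, 15.8]) → bbox [14.8,12.2,2.9] .. [16.3,30.8,18.7]
B = sphere(r=4.8) → bbox [-4.8,-4.8,-4.8] .. [4.8,4.8,4.8]
lo = A.lo+B.lo = [14.8-4.8, 12.2-4.8, 2.9-4.8] = [10.000,7.400,-1.900]
hi = A.hi+B.hi = [16.3+4.8, 30.8+4.8, 18.7+4.8] = [21.100,35.600,23.500]
diag = √(11.1²+28.2²+25.4²) = √1563.61 = 39.543


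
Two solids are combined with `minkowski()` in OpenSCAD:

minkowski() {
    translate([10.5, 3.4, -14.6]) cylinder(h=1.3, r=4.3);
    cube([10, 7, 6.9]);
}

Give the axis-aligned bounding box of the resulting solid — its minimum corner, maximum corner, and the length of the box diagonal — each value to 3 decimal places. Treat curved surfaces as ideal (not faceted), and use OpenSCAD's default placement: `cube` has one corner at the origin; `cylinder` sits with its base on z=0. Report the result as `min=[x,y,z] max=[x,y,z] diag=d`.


A = translate([10.5, 3.4, -14.6]) cylinder(h=1.3, r=4.3) → bbox [6.2,-0.9,-14.6] .. [14.8,7.7,-13.3]
B = cube([10, 7, 6.9]) → bbox [0,0,0] .. [10,7,6.9]
lo = A.lo+B.lo = [6.2+0, -0.9+0, -14.6+0] = [6.200,-0.900,-14.600]
hi = A.hi+B.hi = [14.8+10, 7.7+7, -13.3+6.9] = [24.800,14.700,-6.400]
diag = √(18.6²+15.6²+8.2²) = √656.56 = 25.623

min=[6.200,-0.900,-14.600] max=[24.800,14.700,-6.400] diag=25.623


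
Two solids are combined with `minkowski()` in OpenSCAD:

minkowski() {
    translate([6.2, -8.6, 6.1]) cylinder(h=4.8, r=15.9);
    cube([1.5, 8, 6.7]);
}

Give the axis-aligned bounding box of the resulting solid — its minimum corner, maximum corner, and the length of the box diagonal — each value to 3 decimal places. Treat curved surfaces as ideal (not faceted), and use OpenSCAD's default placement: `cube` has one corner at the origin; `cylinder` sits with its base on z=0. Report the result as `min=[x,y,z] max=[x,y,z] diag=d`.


A = translate([6.2, -8.6, 6.1]) cylinder(h=4.8, r=15.9) → bbox [-9.7,-24.5,6.1] .. [22.1,7.3,10.9]
B = cube([1.5, 8, 6.7]) → bbox [0,0,0] .. [1.5,8,6.7]
lo = A.lo+B.lo = [-9.7+0, -24.5+0, 6.1+0] = [-9.700,-24.500,6.100]
hi = A.hi+B.hi = [22.1+1.5, 7.3+8, 10.9+6.7] = [23.600,15.300,17.600]
diag = √(33.3²+39.8²+11.5²) = √2825.18 = 53.152

min=[-9.700,-24.500,6.100] max=[23.600,15.300,17.600] diag=53.152


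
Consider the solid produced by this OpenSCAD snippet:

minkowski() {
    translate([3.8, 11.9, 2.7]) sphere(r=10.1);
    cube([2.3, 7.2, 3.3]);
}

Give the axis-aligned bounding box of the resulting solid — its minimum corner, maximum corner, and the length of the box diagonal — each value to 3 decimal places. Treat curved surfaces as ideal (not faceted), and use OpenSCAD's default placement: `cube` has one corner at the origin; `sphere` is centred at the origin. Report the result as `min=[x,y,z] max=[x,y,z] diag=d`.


A = translate([3.8, 11.9, 2.7]) sphere(r=10.1) → bbox [-6.3,1.8,-7.4] .. [13.9,22,12.8]
B = cube([2.3, 7.2, 3.3]) → bbox [0,0,0] .. [2.3,7.2,3.3]
lo = A.lo+B.lo = [-6.3+0, 1.8+0, -7.4+0] = [-6.300,1.800,-7.400]
hi = A.hi+B.hi = [13.9+2.3, 22+7.2, 12.8+3.3] = [16.200,29.200,16.100]
diag = √(22.5²+27.4²+23.5²) = √1809.26 = 42.535

min=[-6.300,1.800,-7.400] max=[16.200,29.200,16.100] diag=42.535


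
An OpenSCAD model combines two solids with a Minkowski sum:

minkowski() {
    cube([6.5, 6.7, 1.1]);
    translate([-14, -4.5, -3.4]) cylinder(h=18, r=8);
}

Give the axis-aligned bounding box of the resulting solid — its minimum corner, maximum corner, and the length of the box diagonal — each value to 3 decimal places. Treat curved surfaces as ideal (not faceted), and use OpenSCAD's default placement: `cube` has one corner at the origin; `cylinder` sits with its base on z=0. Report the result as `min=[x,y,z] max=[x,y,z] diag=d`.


min=[-22.000,-12.500,-3.400] max=[0.500,10.200,15.700] diag=37.234

A = translate([-14, -4.5, -3.4]) cylinder(h=18, r=8) → bbox [-22,-12.5,-3.4] .. [-6,3.5,14.6]
B = cube([6.5, 6.7, 1.1]) → bbox [0,0,0] .. [6.5,6.7,1.1]
lo = A.lo+B.lo = [-22+0, -12.5+0, -3.4+0] = [-22.000,-12.500,-3.400]
hi = A.hi+B.hi = [-6+6.5, 3.5+6.7, 14.6+1.1] = [0.500,10.200,15.700]
diag = √(22.5²+22.7²+19.1²) = √1386.35 = 37.234


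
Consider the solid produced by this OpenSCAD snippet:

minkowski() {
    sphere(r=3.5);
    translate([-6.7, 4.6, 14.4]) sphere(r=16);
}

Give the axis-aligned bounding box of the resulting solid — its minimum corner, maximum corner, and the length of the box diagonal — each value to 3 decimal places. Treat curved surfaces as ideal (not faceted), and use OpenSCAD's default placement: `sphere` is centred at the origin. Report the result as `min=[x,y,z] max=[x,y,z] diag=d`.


min=[-26.200,-14.900,-5.100] max=[12.800,24.100,33.900] diag=67.550

A = translate([-6.7, 4.6, 14.4]) sphere(r=16) → bbox [-22.7,-11.4,-1.6] .. [9.3,20.6,30.4]
B = sphere(r=3.5) → bbox [-3.5,-3.5,-3.5] .. [3.5,3.5,3.5]
lo = A.lo+B.lo = [-22.7-3.5, -11.4-3.5, -1.6-3.5] = [-26.200,-14.900,-5.100]
hi = A.hi+B.hi = [9.3+3.5, 20.6+3.5, 30.4+3.5] = [12.800,24.100,33.900]
diag = √(39²+39²+39²) = √4563 = 67.550


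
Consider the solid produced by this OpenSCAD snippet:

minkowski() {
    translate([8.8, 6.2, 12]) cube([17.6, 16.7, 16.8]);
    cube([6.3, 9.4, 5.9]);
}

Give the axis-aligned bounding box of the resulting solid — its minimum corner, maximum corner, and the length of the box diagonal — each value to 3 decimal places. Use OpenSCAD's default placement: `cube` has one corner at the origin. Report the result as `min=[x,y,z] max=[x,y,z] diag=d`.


A = translate([8.8, 6.2, 12]) cube([17.6, 16.7, 16.8]) → bbox [8.8,6.2,12] .. [26.4,22.9,28.8]
B = cube([6.3, 9.4, 5.9]) → bbox [0,0,0] .. [6.3,9.4,5.9]
lo = A.lo+B.lo = [8.8+0, 6.2+0, 12+0] = [8.800,6.200,12.000]
hi = A.hi+B.hi = [26.4+6.3, 22.9+9.4, 28.8+5.9] = [32.700,32.300,34.700]
diag = √(23.9²+26.1²+22.7²) = √1767.71 = 42.044

min=[8.800,6.200,12.000] max=[32.700,32.300,34.700] diag=42.044


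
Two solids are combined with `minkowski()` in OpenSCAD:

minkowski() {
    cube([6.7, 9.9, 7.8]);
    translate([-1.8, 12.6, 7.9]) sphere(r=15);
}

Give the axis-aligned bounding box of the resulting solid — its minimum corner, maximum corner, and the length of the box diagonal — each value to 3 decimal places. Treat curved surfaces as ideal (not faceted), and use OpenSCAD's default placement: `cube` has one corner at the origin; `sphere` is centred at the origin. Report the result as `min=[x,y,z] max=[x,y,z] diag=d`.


min=[-16.800,-2.400,-7.100] max=[19.900,37.500,30.700] diag=66.089

A = translate([-1.8, 12.6, 7.9]) sphere(r=15) → bbox [-16.8,-2.4,-7.1] .. [13.2,27.6,22.9]
B = cube([6.7, 9.9, 7.8]) → bbox [0,0,0] .. [6.7,9.9,7.8]
lo = A.lo+B.lo = [-16.8+0, -2.4+0, -7.1+0] = [-16.800,-2.400,-7.100]
hi = A.hi+B.hi = [13.2+6.7, 27.6+9.9, 22.9+7.8] = [19.900,37.500,30.700]
diag = √(36.7²+39.9²+37.8²) = √4367.74 = 66.089


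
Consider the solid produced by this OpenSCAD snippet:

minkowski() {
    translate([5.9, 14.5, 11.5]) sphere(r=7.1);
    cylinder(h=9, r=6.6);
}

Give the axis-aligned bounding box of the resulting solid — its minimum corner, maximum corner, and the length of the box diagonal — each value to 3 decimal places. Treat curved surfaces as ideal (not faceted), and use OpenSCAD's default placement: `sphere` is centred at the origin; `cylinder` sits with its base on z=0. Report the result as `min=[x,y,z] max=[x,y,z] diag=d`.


A = translate([5.9, 14.5, 11.5]) sphere(r=7.1) → bbox [-1.2,7.4,4.4] .. [13,21.6,18.6]
B = cylinder(h=9, r=6.6) → bbox [-6.6,-6.6,0] .. [6.6,6.6,9]
lo = A.lo+B.lo = [-1.2-6.6, 7.4-6.6, 4.4+0] = [-7.800,0.800,4.400]
hi = A.hi+B.hi = [13+6.6, 21.6+6.6, 18.6+9] = [19.600,28.200,27.600]
diag = √(27.4²+27.4²+23.2²) = √2039.76 = 45.164

min=[-7.800,0.800,4.400] max=[19.600,28.200,27.600] diag=45.164


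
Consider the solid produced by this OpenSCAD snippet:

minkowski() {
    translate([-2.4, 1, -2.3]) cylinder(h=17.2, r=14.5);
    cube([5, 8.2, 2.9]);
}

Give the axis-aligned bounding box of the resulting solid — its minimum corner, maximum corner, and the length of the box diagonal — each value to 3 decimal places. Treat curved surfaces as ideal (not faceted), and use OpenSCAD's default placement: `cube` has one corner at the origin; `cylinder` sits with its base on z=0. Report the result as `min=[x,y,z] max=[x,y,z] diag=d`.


A = translate([-2.4, 1, -2.3]) cylinder(h=17.2, r=14.5) → bbox [-16.9,-13.5,-2.3] .. [12.1,15.5,14.9]
B = cube([5, 8.2, 2.9]) → bbox [0,0,0] .. [5,8.2,2.9]
lo = A.lo+B.lo = [-16.9+0, -13.5+0, -2.3+0] = [-16.900,-13.500,-2.300]
hi = A.hi+B.hi = [12.1+5, 15.5+8.2, 14.9+2.9] = [17.100,23.700,17.800]
diag = √(34²+37.2²+20.1²) = √2943.85 = 54.257

min=[-16.900,-13.500,-2.300] max=[17.100,23.700,17.800] diag=54.257


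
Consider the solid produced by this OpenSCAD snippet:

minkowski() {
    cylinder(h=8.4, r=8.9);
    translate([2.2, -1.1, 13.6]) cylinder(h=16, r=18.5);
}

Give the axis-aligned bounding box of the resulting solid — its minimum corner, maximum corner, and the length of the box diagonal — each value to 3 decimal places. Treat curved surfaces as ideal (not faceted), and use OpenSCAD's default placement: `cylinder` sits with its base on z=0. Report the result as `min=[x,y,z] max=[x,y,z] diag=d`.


min=[-25.200,-28.500,13.600] max=[29.600,26.300,38.000] diag=81.249

A = translate([2.2, -1.1, 13.6]) cylinder(h=16, r=18.5) → bbox [-16.3,-19.6,13.6] .. [20.7,17.4,29.6]
B = cylinder(h=8.4, r=8.9) → bbox [-8.9,-8.9,0] .. [8.9,8.9,8.4]
lo = A.lo+B.lo = [-16.3-8.9, -19.6-8.9, 13.6+0] = [-25.200,-28.500,13.600]
hi = A.hi+B.hi = [20.7+8.9, 17.4+8.9, 29.6+8.4] = [29.600,26.300,38.000]
diag = √(54.8²+54.8²+24.4²) = √6601.44 = 81.249


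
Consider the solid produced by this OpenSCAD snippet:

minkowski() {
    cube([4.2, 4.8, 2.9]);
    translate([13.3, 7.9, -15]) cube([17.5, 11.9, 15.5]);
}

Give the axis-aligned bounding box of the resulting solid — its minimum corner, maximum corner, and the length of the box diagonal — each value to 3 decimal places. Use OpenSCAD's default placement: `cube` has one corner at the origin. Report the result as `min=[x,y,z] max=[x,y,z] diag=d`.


A = translate([13.3, 7.9, -15]) cube([17.5, 11.9, 15.5]) → bbox [13.3,7.9,-15] .. [30.8,19.8,0.5]
B = cube([4.2, 4.8, 2.9]) → bbox [0,0,0] .. [4.2,4.8,2.9]
lo = A.lo+B.lo = [13.3+0, 7.9+0, -15+0] = [13.300,7.900,-15.000]
hi = A.hi+B.hi = [30.8+4.2, 19.8+4.8, 0.5+2.9] = [35.000,24.600,3.400]
diag = √(21.7²+16.7²+18.4²) = √1088.34 = 32.990

min=[13.300,7.900,-15.000] max=[35.000,24.600,3.400] diag=32.990


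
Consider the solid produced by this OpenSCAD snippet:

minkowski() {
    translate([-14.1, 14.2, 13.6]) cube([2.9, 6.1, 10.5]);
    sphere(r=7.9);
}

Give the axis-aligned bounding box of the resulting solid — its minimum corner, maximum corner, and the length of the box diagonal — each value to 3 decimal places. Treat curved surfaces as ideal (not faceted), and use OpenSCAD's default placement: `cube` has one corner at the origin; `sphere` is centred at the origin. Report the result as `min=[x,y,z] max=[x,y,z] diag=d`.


A = translate([-14.1, 14.2, 13.6]) cube([2.9, 6.1, 10.5]) → bbox [-14.1,14.2,13.6] .. [-11.2,20.3,24.1]
B = sphere(r=7.9) → bbox [-7.9,-7.9,-7.9] .. [7.9,7.9,7.9]
lo = A.lo+B.lo = [-14.1-7.9, 14.2-7.9, 13.6-7.9] = [-22.000,6.300,5.700]
hi = A.hi+B.hi = [-11.2+7.9, 20.3+7.9, 24.1+7.9] = [-3.300,28.200,32.000]
diag = √(18.7²+21.9²+26.3²) = √1520.99 = 39.000

min=[-22.000,6.300,5.700] max=[-3.300,28.200,32.000] diag=39.000


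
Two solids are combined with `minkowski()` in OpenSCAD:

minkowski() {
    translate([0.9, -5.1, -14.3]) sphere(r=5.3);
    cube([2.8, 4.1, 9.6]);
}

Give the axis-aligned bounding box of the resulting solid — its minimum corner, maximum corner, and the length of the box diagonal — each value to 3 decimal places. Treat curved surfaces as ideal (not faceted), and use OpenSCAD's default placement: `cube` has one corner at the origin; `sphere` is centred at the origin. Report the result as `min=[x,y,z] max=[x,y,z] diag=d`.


A = translate([0.9, -5.1, -14.3]) sphere(r=5.3) → bbox [-4.4,-10.4,-19.6] .. [6.2,0.2,-9]
B = cube([2.8, 4.1, 9.6]) → bbox [0,0,0] .. [2.8,4.1,9.6]
lo = A.lo+B.lo = [-4.4+0, -10.4+0, -19.6+0] = [-4.400,-10.400,-19.600]
hi = A.hi+B.hi = [6.2+2.8, 0.2+4.1, -9+9.6] = [9.000,4.300,0.600]
diag = √(13.4²+14.7²+20.2²) = √803.69 = 28.349

min=[-4.400,-10.400,-19.600] max=[9.000,4.300,0.600] diag=28.349


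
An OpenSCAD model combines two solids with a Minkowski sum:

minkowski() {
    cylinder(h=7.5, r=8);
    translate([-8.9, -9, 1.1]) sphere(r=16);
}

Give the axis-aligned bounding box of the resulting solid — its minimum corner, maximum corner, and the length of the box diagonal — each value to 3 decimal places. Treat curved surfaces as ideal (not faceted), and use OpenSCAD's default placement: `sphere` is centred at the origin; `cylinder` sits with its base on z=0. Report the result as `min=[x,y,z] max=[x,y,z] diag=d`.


min=[-32.900,-33.000,-14.900] max=[15.100,15.000,24.600] diag=78.538

A = translate([-8.9, -9, 1.1]) sphere(r=16) → bbox [-24.9,-25,-14.9] .. [7.1,7,17.1]
B = cylinder(h=7.5, r=8) → bbox [-8,-8,0] .. [8,8,7.5]
lo = A.lo+B.lo = [-24.9-8, -25-8, -14.9+0] = [-32.900,-33.000,-14.900]
hi = A.hi+B.hi = [7.1+8, 7+8, 17.1+7.5] = [15.100,15.000,24.600]
diag = √(48²+48²+39.5²) = √6168.25 = 78.538


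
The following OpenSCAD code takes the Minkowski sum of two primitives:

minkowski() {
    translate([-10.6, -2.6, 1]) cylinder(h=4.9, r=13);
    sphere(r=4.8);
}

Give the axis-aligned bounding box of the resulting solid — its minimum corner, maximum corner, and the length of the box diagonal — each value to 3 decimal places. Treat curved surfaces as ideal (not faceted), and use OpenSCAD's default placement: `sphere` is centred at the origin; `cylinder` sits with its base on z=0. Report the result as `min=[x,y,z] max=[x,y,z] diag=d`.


A = translate([-10.6, -2.6, 1]) cylinder(h=4.9, r=13) → bbox [-23.6,-15.6,1] .. [2.4,10.4,5.9]
B = sphere(r=4.8) → bbox [-4.8,-4.8,-4.8] .. [4.8,4.8,4.8]
lo = A.lo+B.lo = [-23.6-4.8, -15.6-4.8, 1-4.8] = [-28.400,-20.400,-3.800]
hi = A.hi+B.hi = [2.4+4.8, 10.4+4.8, 5.9+4.8] = [7.200,15.200,10.700]
diag = √(35.6²+35.6²+14.5²) = √2744.97 = 52.392

min=[-28.400,-20.400,-3.800] max=[7.200,15.200,10.700] diag=52.392


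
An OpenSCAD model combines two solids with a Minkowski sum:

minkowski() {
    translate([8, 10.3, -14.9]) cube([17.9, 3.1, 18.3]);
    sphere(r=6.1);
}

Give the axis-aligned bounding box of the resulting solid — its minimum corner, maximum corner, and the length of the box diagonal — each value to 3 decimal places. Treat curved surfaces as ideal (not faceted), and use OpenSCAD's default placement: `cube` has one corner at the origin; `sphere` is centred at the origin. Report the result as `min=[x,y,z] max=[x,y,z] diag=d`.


A = translate([8, 10.3, -14.9]) cube([17.9, 3.1, 18.3]) → bbox [8,10.3,-14.9] .. [25.9,13.4,3.4]
B = sphere(r=6.1) → bbox [-6.1,-6.1,-6.1] .. [6.1,6.1,6.1]
lo = A.lo+B.lo = [8-6.1, 10.3-6.1, -14.9-6.1] = [1.900,4.200,-21.000]
hi = A.hi+B.hi = [25.9+6.1, 13.4+6.1, 3.4+6.1] = [32.000,19.500,9.500]
diag = √(30.1²+15.3²+30.5²) = √2070.35 = 45.501

min=[1.900,4.200,-21.000] max=[32.000,19.500,9.500] diag=45.501


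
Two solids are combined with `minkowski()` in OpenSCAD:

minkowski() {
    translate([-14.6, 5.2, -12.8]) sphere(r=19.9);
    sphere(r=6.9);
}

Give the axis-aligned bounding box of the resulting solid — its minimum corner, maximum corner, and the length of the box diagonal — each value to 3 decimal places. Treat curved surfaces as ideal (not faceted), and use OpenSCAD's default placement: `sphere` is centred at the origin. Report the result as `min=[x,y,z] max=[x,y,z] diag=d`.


min=[-41.400,-21.600,-39.600] max=[12.200,32.000,14.000] diag=92.838

A = translate([-14.6, 5.2, -12.8]) sphere(r=19.9) → bbox [-34.5,-14.7,-32.7] .. [5.3,25.1,7.1]
B = sphere(r=6.9) → bbox [-6.9,-6.9,-6.9] .. [6.9,6.9,6.9]
lo = A.lo+B.lo = [-34.5-6.9, -14.7-6.9, -32.7-6.9] = [-41.400,-21.600,-39.600]
hi = A.hi+B.hi = [5.3+6.9, 25.1+6.9, 7.1+6.9] = [12.200,32.000,14.000]
diag = √(53.6²+53.6²+53.6²) = √8618.88 = 92.838


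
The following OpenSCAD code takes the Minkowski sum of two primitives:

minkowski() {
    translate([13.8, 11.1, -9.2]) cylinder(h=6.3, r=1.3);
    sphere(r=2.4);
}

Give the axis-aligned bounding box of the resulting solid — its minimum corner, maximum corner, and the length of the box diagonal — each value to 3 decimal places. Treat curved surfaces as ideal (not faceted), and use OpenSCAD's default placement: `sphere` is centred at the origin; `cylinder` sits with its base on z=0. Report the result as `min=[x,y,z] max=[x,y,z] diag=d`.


A = translate([13.8, 11.1, -9.2]) cylinder(h=6.3, r=1.3) → bbox [12.5,9.8,-9.2] .. [15.1,12.4,-2.9]
B = sphere(r=2.4) → bbox [-2.4,-2.4,-2.4] .. [2.4,2.4,2.4]
lo = A.lo+B.lo = [12.5-2.4, 9.8-2.4, -9.2-2.4] = [10.100,7.400,-11.600]
hi = A.hi+B.hi = [15.1+2.4, 12.4+2.4, -2.9+2.4] = [17.500,14.800,-0.500]
diag = √(7.4²+7.4²+11.1²) = √232.73 = 15.255

min=[10.100,7.400,-11.600] max=[17.500,14.800,-0.500] diag=15.255


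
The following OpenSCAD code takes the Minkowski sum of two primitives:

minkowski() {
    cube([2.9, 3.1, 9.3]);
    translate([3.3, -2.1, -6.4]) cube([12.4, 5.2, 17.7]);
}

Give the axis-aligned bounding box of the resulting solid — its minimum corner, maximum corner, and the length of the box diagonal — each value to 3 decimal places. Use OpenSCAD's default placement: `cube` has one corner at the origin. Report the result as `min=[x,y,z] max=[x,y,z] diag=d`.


A = translate([3.3, -2.1, -6.4]) cube([12.4, 5.2, 17.7]) → bbox [3.3,-2.1,-6.4] .. [15.7,3.1,11.3]
B = cube([2.9, 3.1, 9.3]) → bbox [0,0,0] .. [2.9,3.1,9.3]
lo = A.lo+B.lo = [3.3+0, -2.1+0, -6.4+0] = [3.300,-2.100,-6.400]
hi = A.hi+B.hi = [15.7+2.9, 3.1+3.1, 11.3+9.3] = [18.600,6.200,20.600]
diag = √(15.3²+8.3²+27²) = √1031.98 = 32.124

min=[3.300,-2.100,-6.400] max=[18.600,6.200,20.600] diag=32.124


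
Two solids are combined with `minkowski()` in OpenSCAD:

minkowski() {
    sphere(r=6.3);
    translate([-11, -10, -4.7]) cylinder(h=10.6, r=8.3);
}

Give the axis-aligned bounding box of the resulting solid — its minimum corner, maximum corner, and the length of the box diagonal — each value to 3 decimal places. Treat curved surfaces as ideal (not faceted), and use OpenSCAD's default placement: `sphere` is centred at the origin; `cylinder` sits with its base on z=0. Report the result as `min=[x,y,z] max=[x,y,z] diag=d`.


A = translate([-11, -10, -4.7]) cylinder(h=10.6, r=8.3) → bbox [-19.3,-18.3,-4.7] .. [-2.7,-1.7,5.9]
B = sphere(r=6.3) → bbox [-6.3,-6.3,-6.3] .. [6.3,6.3,6.3]
lo = A.lo+B.lo = [-19.3-6.3, -18.3-6.3, -4.7-6.3] = [-25.600,-24.600,-11.000]
hi = A.hi+B.hi = [-2.7+6.3, -1.7+6.3, 5.9+6.3] = [3.600,4.600,12.200]
diag = √(29.2²+29.2²+23.2²) = √2243.52 = 47.366

min=[-25.600,-24.600,-11.000] max=[3.600,4.600,12.200] diag=47.366


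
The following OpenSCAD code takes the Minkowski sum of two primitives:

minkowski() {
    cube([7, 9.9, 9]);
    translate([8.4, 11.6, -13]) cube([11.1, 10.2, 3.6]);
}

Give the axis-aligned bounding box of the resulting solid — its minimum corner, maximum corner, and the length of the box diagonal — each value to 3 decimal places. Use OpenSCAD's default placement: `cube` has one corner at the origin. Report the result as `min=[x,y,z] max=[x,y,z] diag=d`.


min=[8.400,11.600,-13.000] max=[26.500,31.700,-0.400] diag=29.839

A = translate([8.4, 11.6, -13]) cube([11.1, 10.2, 3.6]) → bbox [8.4,11.6,-13] .. [19.5,21.8,-9.4]
B = cube([7, 9.9, 9]) → bbox [0,0,0] .. [7,9.9,9]
lo = A.lo+B.lo = [8.4+0, 11.6+0, -13+0] = [8.400,11.600,-13.000]
hi = A.hi+B.hi = [19.5+7, 21.8+9.9, -9.4+9] = [26.500,31.700,-0.400]
diag = √(18.1²+20.1²+12.6²) = √890.38 = 29.839


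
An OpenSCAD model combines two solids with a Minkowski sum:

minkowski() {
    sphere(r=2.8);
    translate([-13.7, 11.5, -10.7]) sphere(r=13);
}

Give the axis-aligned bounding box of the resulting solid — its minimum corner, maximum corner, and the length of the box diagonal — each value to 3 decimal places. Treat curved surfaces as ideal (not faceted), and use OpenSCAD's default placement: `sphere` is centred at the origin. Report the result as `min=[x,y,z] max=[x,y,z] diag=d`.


A = translate([-13.7, 11.5, -10.7]) sphere(r=13) → bbox [-26.7,-1.5,-23.7] .. [-0.7,24.5,2.3]
B = sphere(r=2.8) → bbox [-2.8,-2.8,-2.8] .. [2.8,2.8,2.8]
lo = A.lo+B.lo = [-26.7-2.8, -1.5-2.8, -23.7-2.8] = [-29.500,-4.300,-26.500]
hi = A.hi+B.hi = [-0.7+2.8, 24.5+2.8, 2.3+2.8] = [2.100,27.300,5.100]
diag = √(31.6²+31.6²+31.6²) = √2995.68 = 54.733

min=[-29.500,-4.300,-26.500] max=[2.100,27.300,5.100] diag=54.733


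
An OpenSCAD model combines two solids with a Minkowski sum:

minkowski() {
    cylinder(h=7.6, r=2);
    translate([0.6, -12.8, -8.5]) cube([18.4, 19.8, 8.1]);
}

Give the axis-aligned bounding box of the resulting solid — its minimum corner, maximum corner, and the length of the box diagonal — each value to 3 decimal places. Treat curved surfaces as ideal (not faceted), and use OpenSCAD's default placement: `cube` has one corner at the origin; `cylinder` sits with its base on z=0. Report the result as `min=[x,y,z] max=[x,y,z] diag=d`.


A = translate([0.6, -12.8, -8.5]) cube([18.4, 19.8, 8.1]) → bbox [0.6,-12.8,-8.5] .. [19,7,-0.4]
B = cylinder(h=7.6, r=2) → bbox [-2,-2,0] .. [2,2,7.6]
lo = A.lo+B.lo = [0.6-2, -12.8-2, -8.5+0] = [-1.400,-14.800,-8.500]
hi = A.hi+B.hi = [19+2, 7+2, -0.4+7.6] = [21.000,9.000,7.200]
diag = √(22.4²+23.8²+15.7²) = √1314.69 = 36.259

min=[-1.400,-14.800,-8.500] max=[21.000,9.000,7.200] diag=36.259


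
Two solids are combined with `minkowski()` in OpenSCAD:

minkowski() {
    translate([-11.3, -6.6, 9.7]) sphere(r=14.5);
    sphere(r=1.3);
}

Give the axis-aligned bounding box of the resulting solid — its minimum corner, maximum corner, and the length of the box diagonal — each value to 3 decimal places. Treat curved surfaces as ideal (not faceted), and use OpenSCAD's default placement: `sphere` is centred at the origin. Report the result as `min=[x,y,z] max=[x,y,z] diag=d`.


A = translate([-11.3, -6.6, 9.7]) sphere(r=14.5) → bbox [-25.8,-21.1,-4.8] .. [3.2,7.9,24.2]
B = sphere(r=1.3) → bbox [-1.3,-1.3,-1.3] .. [1.3,1.3,1.3]
lo = A.lo+B.lo = [-25.8-1.3, -21.1-1.3, -4.8-1.3] = [-27.100,-22.400,-6.100]
hi = A.hi+B.hi = [3.2+1.3, 7.9+1.3, 24.2+1.3] = [4.500,9.200,25.500]
diag = √(31.6²+31.6²+31.6²) = √2995.68 = 54.733

min=[-27.100,-22.400,-6.100] max=[4.500,9.200,25.500] diag=54.733


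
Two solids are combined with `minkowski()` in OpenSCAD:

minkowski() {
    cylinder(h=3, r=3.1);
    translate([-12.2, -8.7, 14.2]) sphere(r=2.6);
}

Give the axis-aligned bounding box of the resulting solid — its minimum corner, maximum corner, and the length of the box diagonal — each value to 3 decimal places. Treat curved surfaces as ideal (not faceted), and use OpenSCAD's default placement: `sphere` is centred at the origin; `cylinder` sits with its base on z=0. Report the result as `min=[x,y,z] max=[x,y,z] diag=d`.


A = translate([-12.2, -8.7, 14.2]) sphere(r=2.6) → bbox [-14.8,-11.3,11.6] .. [-9.6,-6.1,16.8]
B = cylinder(h=3, r=3.1) → bbox [-3.1,-3.1,0] .. [3.1,3.1,3]
lo = A.lo+B.lo = [-14.8-3.1, -11.3-3.1, 11.6+0] = [-17.900,-14.400,11.600]
hi = A.hi+B.hi = [-9.6+3.1, -6.1+3.1, 16.8+3] = [-6.500,-3.000,19.800]
diag = √(11.4²+11.4²+8.2²) = √327.16 = 18.088

min=[-17.900,-14.400,11.600] max=[-6.500,-3.000,19.800] diag=18.088


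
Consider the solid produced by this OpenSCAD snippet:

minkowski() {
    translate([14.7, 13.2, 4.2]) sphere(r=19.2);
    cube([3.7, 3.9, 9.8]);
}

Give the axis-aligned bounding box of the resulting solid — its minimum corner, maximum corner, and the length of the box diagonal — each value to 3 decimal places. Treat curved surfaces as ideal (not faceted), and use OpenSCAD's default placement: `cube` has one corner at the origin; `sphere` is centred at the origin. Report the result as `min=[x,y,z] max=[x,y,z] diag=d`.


A = translate([14.7, 13.2, 4.2]) sphere(r=19.2) → bbox [-4.5,-6,-15] .. [33.9,32.4,23.4]
B = cube([3.7, 3.9, 9.8]) → bbox [0,0,0] .. [3.7,3.9,9.8]
lo = A.lo+B.lo = [-4.5+0, -6+0, -15+0] = [-4.500,-6.000,-15.000]
hi = A.hi+B.hi = [33.9+3.7, 32.4+3.9, 23.4+9.8] = [37.600,36.300,33.200]
diag = √(42.1²+42.3²+48.2²) = √5884.94 = 76.713

min=[-4.500,-6.000,-15.000] max=[37.600,36.300,33.200] diag=76.713


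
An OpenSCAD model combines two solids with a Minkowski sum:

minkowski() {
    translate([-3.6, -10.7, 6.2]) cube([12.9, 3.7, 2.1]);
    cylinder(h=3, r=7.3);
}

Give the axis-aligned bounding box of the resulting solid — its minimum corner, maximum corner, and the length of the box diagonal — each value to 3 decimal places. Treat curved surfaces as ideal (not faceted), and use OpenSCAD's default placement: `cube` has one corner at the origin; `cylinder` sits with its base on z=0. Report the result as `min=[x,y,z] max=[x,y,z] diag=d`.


A = translate([-3.6, -10.7, 6.2]) cube([12.9, 3.7, 2.1]) → bbox [-3.6,-10.7,6.2] .. [9.3,-7,8.3]
B = cylinder(h=3, r=7.3) → bbox [-7.3,-7.3,0] .. [7.3,7.3,3]
lo = A.lo+B.lo = [-3.6-7.3, -10.7-7.3, 6.2+0] = [-10.900,-18.000,6.200]
hi = A.hi+B.hi = [9.3+7.3, -7+7.3, 8.3+3] = [16.600,0.300,11.300]
diag = √(27.5²+18.3²+5.1²) = √1117.15 = 33.424

min=[-10.900,-18.000,6.200] max=[16.600,0.300,11.300] diag=33.424


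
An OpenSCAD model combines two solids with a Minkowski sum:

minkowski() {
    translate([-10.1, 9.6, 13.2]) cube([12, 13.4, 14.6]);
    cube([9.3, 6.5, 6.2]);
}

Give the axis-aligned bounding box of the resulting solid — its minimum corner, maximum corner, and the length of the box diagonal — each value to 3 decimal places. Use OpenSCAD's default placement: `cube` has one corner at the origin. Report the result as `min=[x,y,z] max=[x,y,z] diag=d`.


A = translate([-10.1, 9.6, 13.2]) cube([12, 13.4, 14.6]) → bbox [-10.1,9.6,13.2] .. [1.9,23,27.8]
B = cube([9.3, 6.5, 6.2]) → bbox [0,0,0] .. [9.3,6.5,6.2]
lo = A.lo+B.lo = [-10.1+0, 9.6+0, 13.2+0] = [-10.100,9.600,13.200]
hi = A.hi+B.hi = [1.9+9.3, 23+6.5, 27.8+6.2] = [11.200,29.500,34.000]
diag = √(21.3²+19.9²+20.8²) = √1282.34 = 35.810

min=[-10.100,9.600,13.200] max=[11.200,29.500,34.000] diag=35.810


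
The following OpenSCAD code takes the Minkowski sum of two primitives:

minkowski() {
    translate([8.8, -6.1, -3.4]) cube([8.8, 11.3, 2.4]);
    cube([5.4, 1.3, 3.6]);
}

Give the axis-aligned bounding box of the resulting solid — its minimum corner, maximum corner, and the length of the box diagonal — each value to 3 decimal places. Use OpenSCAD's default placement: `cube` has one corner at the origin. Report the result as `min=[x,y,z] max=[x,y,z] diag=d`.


A = translate([8.8, -6.1, -3.4]) cube([8.8, 11.3, 2.4]) → bbox [8.8,-6.1,-3.4] .. [17.6,5.2,-1]
B = cube([5.4, 1.3, 3.6]) → bbox [0,0,0] .. [5.4,1.3,3.6]
lo = A.lo+B.lo = [8.8+0, -6.1+0, -3.4+0] = [8.800,-6.100,-3.400]
hi = A.hi+B.hi = [17.6+5.4, 5.2+1.3, -1+3.6] = [23.000,6.500,2.600]
diag = √(14.2²+12.6²+6²) = √396.4 = 19.910

min=[8.800,-6.100,-3.400] max=[23.000,6.500,2.600] diag=19.910


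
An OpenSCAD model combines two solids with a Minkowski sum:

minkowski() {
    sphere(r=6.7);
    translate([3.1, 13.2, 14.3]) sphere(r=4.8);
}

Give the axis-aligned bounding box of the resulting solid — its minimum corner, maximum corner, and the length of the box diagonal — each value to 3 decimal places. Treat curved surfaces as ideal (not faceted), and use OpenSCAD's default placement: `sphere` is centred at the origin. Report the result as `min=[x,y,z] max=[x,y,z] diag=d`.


min=[-8.400,1.700,2.800] max=[14.600,24.700,25.800] diag=39.837

A = translate([3.1, 13.2, 14.3]) sphere(r=4.8) → bbox [-1.7,8.4,9.5] .. [7.9,18,19.1]
B = sphere(r=6.7) → bbox [-6.7,-6.7,-6.7] .. [6.7,6.7,6.7]
lo = A.lo+B.lo = [-1.7-6.7, 8.4-6.7, 9.5-6.7] = [-8.400,1.700,2.800]
hi = A.hi+B.hi = [7.9+6.7, 18+6.7, 19.1+6.7] = [14.600,24.700,25.800]
diag = √(23²+23²+23²) = √1587 = 39.837


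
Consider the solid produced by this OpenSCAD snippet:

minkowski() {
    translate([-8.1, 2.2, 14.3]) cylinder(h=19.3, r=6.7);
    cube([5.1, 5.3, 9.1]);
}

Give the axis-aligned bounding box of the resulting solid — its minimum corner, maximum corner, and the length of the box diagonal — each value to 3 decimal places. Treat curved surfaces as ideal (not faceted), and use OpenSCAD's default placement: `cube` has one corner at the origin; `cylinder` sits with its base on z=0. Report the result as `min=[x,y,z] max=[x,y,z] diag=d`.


A = translate([-8.1, 2.2, 14.3]) cylinder(h=19.3, r=6.7) → bbox [-14.8,-4.5,14.3] .. [-1.4,8.9,33.6]
B = cube([5.1, 5.3, 9.1]) → bbox [0,0,0] .. [5.1,5.3,9.1]
lo = A.lo+B.lo = [-14.8+0, -4.5+0, 14.3+0] = [-14.800,-4.500,14.300]
hi = A.hi+B.hi = [-1.4+5.1, 8.9+5.3, 33.6+9.1] = [3.700,14.200,42.700]
diag = √(18.5²+18.7²+28.4²) = √1498.5 = 38.710

min=[-14.800,-4.500,14.300] max=[3.700,14.200,42.700] diag=38.710


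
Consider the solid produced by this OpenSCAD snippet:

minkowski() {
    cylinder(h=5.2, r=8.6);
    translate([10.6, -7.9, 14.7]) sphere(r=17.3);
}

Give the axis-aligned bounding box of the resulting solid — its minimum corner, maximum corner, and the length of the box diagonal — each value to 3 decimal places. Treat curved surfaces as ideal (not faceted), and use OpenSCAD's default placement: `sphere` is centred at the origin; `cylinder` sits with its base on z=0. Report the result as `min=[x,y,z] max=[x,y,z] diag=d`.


A = translate([10.6, -7.9, 14.7]) sphere(r=17.3) → bbox [-6.7,-25.2,-2.6] .. [27.9,9.4,32]
B = cylinder(h=5.2, r=8.6) → bbox [-8.6,-8.6,0] .. [8.6,8.6,5.2]
lo = A.lo+B.lo = [-6.7-8.6, -25.2-8.6, -2.6+0] = [-15.300,-33.800,-2.600]
hi = A.hi+B.hi = [27.9+8.6, 9.4+8.6, 32+5.2] = [36.500,18.000,37.200]
diag = √(51.8²+51.8²+39.8²) = √6950.52 = 83.370

min=[-15.300,-33.800,-2.600] max=[36.500,18.000,37.200] diag=83.370


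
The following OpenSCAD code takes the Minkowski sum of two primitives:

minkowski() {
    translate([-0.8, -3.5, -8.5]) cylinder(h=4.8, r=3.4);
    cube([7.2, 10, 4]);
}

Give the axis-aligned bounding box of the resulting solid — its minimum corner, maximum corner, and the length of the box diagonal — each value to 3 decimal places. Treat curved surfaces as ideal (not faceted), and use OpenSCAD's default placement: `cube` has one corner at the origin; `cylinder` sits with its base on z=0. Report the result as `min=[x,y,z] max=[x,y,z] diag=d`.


min=[-4.200,-6.900,-8.500] max=[9.800,9.900,0.300] diag=23.573

A = translate([-0.8, -3.5, -8.5]) cylinder(h=4.8, r=3.4) → bbox [-4.2,-6.9,-8.5] .. [2.6,-0.1,-3.7]
B = cube([7.2, 10, 4]) → bbox [0,0,0] .. [7.2,10,4]
lo = A.lo+B.lo = [-4.2+0, -6.9+0, -8.5+0] = [-4.200,-6.900,-8.500]
hi = A.hi+B.hi = [2.6+7.2, -0.1+10, -3.7+4] = [9.800,9.900,0.300]
diag = √(14²+16.8²+8.8²) = √555.68 = 23.573


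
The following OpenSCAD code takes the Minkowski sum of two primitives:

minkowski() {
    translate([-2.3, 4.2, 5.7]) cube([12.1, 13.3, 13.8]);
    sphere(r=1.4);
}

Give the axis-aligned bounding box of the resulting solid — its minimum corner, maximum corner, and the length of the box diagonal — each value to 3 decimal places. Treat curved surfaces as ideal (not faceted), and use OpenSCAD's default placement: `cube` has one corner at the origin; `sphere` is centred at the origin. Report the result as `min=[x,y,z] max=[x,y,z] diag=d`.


min=[-3.700,2.800,4.300] max=[11.200,18.900,20.900] diag=27.510

A = translate([-2.3, 4.2, 5.7]) cube([12.1, 13.3, 13.8]) → bbox [-2.3,4.2,5.7] .. [9.8,17.5,19.5]
B = sphere(r=1.4) → bbox [-1.4,-1.4,-1.4] .. [1.4,1.4,1.4]
lo = A.lo+B.lo = [-2.3-1.4, 4.2-1.4, 5.7-1.4] = [-3.700,2.800,4.300]
hi = A.hi+B.hi = [9.8+1.4, 17.5+1.4, 19.5+1.4] = [11.200,18.900,20.900]
diag = √(14.9²+16.1²+16.6²) = √756.78 = 27.510


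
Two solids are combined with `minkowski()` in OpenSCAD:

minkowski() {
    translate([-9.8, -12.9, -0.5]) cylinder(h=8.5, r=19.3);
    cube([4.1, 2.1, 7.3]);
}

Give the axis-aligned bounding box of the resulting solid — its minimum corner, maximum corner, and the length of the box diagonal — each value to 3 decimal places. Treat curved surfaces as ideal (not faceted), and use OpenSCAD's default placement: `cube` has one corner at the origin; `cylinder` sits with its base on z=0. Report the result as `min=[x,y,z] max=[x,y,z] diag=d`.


min=[-29.100,-32.200,-0.500] max=[13.600,8.500,15.300] diag=61.069

A = translate([-9.8, -12.9, -0.5]) cylinder(h=8.5, r=19.3) → bbox [-29.1,-32.2,-0.5] .. [9.5,6.4,8]
B = cube([4.1, 2.1, 7.3]) → bbox [0,0,0] .. [4.1,2.1,7.3]
lo = A.lo+B.lo = [-29.1+0, -32.2+0, -0.5+0] = [-29.100,-32.200,-0.500]
hi = A.hi+B.hi = [9.5+4.1, 6.4+2.1, 8+7.3] = [13.600,8.500,15.300]
diag = √(42.7²+40.7²+15.8²) = √3729.42 = 61.069


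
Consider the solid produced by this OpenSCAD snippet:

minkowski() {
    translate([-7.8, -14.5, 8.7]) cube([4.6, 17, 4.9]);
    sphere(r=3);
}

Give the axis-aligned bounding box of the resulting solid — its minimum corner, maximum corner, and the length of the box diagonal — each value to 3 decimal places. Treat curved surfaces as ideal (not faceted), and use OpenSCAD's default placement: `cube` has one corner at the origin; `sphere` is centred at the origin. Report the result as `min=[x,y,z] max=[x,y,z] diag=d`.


A = translate([-7.8, -14.5, 8.7]) cube([4.6, 17, 4.9]) → bbox [-7.8,-14.5,8.7] .. [-3.2,2.5,13.6]
B = sphere(r=3) → bbox [-3,-3,-3] .. [3,3,3]
lo = A.lo+B.lo = [-7.8-3, -14.5-3, 8.7-3] = [-10.800,-17.500,5.700]
hi = A.hi+B.hi = [-3.2+3, 2.5+3, 13.6+3] = [-0.200,5.500,16.600]
diag = √(10.6²+23²+10.9²) = √760.17 = 27.571

min=[-10.800,-17.500,5.700] max=[-0.200,5.500,16.600] diag=27.571
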